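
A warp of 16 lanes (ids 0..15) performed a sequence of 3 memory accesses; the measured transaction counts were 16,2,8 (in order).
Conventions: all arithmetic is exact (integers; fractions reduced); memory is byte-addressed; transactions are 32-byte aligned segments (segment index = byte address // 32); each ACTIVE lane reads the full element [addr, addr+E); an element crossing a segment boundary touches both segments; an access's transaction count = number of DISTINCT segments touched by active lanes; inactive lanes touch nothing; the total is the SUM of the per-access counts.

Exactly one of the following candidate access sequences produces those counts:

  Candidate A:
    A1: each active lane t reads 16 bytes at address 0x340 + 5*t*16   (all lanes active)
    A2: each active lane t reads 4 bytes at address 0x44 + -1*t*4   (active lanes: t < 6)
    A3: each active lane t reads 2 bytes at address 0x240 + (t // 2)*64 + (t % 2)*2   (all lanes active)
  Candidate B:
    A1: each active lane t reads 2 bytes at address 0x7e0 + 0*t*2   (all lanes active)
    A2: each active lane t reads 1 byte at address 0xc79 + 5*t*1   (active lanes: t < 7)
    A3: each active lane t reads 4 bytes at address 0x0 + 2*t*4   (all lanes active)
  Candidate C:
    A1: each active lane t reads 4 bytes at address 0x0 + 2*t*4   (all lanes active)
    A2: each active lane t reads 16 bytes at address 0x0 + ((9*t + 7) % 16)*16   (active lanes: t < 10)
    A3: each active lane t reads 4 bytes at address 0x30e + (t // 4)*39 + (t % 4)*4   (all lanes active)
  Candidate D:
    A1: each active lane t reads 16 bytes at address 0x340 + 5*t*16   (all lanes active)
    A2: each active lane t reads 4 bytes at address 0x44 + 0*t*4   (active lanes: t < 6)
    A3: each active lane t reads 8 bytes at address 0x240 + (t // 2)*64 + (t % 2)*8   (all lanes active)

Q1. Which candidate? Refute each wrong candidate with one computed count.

B: A1 gives 1 transaction, not 16
C: A1 gives 4 transactions, not 16
D: A2 gives 1 transaction, not 2
A: all counts match (16,2,8)

Answer: A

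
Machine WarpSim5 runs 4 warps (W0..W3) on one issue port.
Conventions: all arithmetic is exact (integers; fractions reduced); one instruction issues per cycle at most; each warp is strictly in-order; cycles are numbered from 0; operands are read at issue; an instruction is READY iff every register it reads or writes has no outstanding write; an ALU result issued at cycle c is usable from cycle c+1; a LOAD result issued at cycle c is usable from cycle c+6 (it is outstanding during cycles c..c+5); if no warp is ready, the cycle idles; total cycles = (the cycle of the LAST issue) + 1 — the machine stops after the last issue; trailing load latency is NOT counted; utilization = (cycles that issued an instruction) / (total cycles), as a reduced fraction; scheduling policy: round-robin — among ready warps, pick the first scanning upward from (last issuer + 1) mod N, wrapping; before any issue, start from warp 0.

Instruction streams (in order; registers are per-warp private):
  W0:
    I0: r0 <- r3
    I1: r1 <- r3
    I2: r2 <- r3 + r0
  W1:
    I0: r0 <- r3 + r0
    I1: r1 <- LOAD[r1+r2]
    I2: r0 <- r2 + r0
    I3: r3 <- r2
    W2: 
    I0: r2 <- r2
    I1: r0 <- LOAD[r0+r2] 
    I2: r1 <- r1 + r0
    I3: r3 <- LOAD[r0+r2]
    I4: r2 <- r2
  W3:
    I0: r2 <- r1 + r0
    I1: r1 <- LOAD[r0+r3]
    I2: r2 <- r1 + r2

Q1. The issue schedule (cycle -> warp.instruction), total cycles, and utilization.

cycle 0: W0.I0
cycle 1: W1.I0
cycle 2: W2.I0
cycle 3: W3.I0
cycle 4: W0.I1
cycle 5: W1.I1
cycle 6: W2.I1
cycle 7: W3.I1
cycle 8: W0.I2
cycle 9: W1.I2
cycle 10: W1.I3
cycle 11: idle
cycle 12: W2.I2
cycle 13: W3.I2
cycle 14: W2.I3
cycle 15: W2.I4

Answer: 16 cycles, utilization 15/16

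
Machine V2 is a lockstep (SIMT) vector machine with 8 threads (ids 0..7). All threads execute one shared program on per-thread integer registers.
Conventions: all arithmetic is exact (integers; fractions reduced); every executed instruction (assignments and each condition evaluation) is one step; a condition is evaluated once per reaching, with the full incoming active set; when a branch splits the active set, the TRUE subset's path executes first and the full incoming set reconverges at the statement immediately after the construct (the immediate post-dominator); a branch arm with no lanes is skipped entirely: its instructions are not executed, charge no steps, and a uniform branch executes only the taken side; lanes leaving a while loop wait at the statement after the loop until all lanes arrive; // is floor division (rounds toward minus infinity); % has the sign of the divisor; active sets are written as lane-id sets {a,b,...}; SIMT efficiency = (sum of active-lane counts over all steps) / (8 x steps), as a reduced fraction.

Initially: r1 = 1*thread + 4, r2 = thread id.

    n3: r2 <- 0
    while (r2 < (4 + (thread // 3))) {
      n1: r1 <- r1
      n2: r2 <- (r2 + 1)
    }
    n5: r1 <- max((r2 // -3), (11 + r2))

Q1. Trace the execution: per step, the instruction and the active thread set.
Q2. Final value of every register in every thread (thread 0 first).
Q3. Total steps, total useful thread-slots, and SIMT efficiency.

step 0: r2 <- 0                      {0,1,2,3,4,5,6,7}
step 1: eval (r2 < (4 + (thread // 3))) {0,1,2,3,4,5,6,7}
step 2: r1 <- r1                     {0,1,2,3,4,5,6,7}
step 3: r2 <- (r2 + 1)               {0,1,2,3,4,5,6,7}
step 4: eval (r2 < (4 + (thread // 3))) {0,1,2,3,4,5,6,7}
step 5: r1 <- r1                     {0,1,2,3,4,5,6,7}
step 6: r2 <- (r2 + 1)               {0,1,2,3,4,5,6,7}
step 7: eval (r2 < (4 + (thread // 3))) {0,1,2,3,4,5,6,7}
step 8: r1 <- r1                     {0,1,2,3,4,5,6,7}
step 9: r2 <- (r2 + 1)               {0,1,2,3,4,5,6,7}
step 10: eval (r2 < (4 + (thread // 3))) {0,1,2,3,4,5,6,7}
step 11: r1 <- r1                     {0,1,2,3,4,5,6,7}
step 12: r2 <- (r2 + 1)               {0,1,2,3,4,5,6,7}
step 13: eval (r2 < (4 + (thread // 3))) {0,1,2,3,4,5,6,7}
step 14: r1 <- r1                     {3,4,5,6,7}
step 15: r2 <- (r2 + 1)               {3,4,5,6,7}
step 16: eval (r2 < (4 + (thread // 3))) {3,4,5,6,7}
step 17: r1 <- r1                     {6,7}
step 18: r2 <- (r2 + 1)               {6,7}
step 19: eval (r2 < (4 + (thread // 3))) {6,7}
step 20: r1 <- max((r2 // -3), (11 + r2)) {0,1,2,3,4,5,6,7}

Answer: 21 steps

r1: 15,15,15,16,16,16,17,17
r2: 4,4,4,5,5,5,6,6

steps = 21; useful = 141; efficiency = 141/168 = 47/56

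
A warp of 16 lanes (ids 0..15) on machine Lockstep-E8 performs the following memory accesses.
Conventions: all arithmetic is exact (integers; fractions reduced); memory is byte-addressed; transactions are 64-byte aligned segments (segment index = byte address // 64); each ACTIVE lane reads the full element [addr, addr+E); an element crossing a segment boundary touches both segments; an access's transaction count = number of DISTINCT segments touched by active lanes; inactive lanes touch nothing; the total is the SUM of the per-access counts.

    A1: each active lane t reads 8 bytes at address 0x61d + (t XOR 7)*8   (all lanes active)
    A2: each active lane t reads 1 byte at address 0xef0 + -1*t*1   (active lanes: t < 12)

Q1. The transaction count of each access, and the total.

A1: 3 transactions
A2: 1 transaction

Answer: 3,1; total 4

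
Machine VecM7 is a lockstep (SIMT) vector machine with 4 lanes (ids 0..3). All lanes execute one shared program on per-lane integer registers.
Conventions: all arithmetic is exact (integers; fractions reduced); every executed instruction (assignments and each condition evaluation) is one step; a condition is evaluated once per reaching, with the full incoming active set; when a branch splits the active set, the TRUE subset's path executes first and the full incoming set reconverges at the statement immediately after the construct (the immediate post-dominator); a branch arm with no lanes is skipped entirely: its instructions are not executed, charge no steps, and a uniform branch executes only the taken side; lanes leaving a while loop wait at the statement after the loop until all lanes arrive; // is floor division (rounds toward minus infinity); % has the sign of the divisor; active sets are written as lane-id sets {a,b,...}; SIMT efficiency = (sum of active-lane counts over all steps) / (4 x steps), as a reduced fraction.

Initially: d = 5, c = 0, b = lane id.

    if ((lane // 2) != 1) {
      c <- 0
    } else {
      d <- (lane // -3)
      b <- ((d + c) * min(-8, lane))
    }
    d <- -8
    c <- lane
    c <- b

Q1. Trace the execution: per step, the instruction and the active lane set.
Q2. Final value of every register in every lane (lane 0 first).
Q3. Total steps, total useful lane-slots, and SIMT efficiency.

step 0: eval ((lane // 2) != 1)      {0,1,2,3}
step 1: c <- 0                       {0,1}
step 2: d <- (lane // -3)            {2,3}
step 3: b <- ((d + c) * min(-8, lane)) {2,3}
step 4: d <- -8                      {0,1,2,3}
step 5: c <- lane                    {0,1,2,3}
step 6: c <- b                       {0,1,2,3}

Answer: 7 steps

d: -8,-8,-8,-8
c: 0,1,8,8
b: 0,1,8,8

steps = 7; useful = 22; efficiency = 22/28 = 11/14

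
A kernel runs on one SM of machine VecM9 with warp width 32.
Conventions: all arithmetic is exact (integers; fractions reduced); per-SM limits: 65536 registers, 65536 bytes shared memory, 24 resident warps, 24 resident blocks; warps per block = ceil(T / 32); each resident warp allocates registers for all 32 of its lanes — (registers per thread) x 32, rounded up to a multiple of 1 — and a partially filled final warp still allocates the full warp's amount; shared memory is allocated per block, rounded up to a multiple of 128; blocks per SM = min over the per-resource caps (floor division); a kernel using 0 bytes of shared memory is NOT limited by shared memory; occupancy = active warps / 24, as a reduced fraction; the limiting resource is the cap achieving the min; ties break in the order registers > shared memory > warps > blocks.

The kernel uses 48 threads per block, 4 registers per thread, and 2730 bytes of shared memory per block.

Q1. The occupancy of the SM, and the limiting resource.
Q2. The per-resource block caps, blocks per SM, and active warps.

Answer: occupancy 1, limited by warps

registers: 256 blocks
shared memory: 23 blocks
warps: 12 blocks
blocks: 24 blocks

Answer: 12 blocks, 24 active warps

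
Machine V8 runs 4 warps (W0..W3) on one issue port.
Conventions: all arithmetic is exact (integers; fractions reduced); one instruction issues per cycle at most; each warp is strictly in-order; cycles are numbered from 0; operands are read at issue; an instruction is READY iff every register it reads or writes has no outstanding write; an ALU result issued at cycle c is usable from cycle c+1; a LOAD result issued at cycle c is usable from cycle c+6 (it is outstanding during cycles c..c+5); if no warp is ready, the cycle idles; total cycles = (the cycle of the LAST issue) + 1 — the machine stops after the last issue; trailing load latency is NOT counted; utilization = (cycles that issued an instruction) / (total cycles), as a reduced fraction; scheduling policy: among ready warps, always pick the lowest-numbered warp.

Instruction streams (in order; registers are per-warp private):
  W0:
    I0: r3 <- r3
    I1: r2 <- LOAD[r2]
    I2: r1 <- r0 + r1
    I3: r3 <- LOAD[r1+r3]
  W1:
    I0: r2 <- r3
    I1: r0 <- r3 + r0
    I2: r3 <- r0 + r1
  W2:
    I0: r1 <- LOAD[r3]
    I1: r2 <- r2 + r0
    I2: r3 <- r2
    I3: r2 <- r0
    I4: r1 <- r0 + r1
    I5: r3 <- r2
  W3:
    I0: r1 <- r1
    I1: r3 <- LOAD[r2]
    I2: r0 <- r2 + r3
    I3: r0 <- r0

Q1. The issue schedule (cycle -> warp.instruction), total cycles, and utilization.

cycle 0: W0.I0
cycle 1: W0.I1
cycle 2: W0.I2
cycle 3: W0.I3
cycle 4: W1.I0
cycle 5: W1.I1
cycle 6: W1.I2
cycle 7: W2.I0
cycle 8: W2.I1
cycle 9: W2.I2
cycle 10: W2.I3
cycle 11: W3.I0
cycle 12: W3.I1
cycle 13: W2.I4
cycle 14: W2.I5
cycle 15: idle
cycle 16: idle
cycle 17: idle
cycle 18: W3.I2
cycle 19: W3.I3

Answer: 20 cycles, utilization 17/20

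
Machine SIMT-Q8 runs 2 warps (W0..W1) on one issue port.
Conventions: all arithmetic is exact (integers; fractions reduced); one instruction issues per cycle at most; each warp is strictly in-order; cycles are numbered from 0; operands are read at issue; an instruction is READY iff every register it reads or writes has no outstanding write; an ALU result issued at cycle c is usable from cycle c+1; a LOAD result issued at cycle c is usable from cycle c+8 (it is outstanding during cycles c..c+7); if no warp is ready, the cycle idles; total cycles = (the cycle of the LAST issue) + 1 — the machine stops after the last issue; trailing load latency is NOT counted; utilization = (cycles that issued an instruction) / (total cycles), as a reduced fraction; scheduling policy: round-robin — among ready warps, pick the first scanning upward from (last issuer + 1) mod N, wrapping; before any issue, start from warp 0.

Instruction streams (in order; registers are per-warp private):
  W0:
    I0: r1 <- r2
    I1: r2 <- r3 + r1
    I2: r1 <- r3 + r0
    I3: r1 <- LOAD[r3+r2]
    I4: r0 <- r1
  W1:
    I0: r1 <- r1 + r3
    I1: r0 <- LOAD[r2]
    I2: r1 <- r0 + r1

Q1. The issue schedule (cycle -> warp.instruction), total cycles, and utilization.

cycle 0: W0.I0
cycle 1: W1.I0
cycle 2: W0.I1
cycle 3: W1.I1
cycle 4: W0.I2
cycle 5: W0.I3
cycle 6: idle
cycle 7: idle
cycle 8: idle
cycle 9: idle
cycle 10: idle
cycle 11: W1.I2
cycle 12: idle
cycle 13: W0.I4

Answer: 14 cycles, utilization 4/7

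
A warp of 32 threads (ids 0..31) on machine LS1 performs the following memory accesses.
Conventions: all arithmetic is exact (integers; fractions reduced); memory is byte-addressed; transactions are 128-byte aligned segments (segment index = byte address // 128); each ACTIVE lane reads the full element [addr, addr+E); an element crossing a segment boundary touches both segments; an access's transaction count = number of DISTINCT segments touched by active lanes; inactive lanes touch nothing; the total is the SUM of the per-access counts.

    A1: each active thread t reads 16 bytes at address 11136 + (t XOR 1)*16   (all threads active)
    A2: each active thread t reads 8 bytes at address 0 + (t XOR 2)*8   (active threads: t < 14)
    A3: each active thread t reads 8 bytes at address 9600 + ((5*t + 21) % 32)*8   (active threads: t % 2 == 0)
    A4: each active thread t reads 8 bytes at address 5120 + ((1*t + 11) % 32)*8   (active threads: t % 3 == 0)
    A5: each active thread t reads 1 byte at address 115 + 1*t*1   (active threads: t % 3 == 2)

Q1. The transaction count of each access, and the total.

A1: 4 transactions
A2: 1 transaction
A3: 2 transactions
A4: 2 transactions
A5: 2 transactions

Answer: 4,1,2,2,2; total 11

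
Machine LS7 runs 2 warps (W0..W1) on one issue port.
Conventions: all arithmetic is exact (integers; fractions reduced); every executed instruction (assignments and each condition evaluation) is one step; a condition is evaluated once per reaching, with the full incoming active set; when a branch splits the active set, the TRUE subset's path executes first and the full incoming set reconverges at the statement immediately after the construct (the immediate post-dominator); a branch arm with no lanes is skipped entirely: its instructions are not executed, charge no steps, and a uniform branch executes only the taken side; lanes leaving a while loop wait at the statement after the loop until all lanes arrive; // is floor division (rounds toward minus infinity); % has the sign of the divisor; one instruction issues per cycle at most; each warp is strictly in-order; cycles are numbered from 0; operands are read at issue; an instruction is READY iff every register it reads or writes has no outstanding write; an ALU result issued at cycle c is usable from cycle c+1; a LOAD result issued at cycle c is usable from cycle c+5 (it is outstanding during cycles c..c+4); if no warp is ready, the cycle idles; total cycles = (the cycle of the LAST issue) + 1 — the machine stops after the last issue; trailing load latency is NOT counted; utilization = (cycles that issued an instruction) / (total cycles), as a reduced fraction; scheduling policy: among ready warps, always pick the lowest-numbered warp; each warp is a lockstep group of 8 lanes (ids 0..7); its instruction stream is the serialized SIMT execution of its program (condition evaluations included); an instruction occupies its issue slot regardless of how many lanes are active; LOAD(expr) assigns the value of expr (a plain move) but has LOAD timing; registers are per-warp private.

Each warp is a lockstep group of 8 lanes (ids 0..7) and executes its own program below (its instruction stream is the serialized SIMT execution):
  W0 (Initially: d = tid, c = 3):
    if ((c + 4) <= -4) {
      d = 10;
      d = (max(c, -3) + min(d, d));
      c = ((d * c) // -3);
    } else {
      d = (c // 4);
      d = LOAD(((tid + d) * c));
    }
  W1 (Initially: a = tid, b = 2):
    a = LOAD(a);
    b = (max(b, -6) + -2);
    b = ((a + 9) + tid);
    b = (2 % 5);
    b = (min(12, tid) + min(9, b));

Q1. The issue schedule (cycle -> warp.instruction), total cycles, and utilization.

cycle 0: W0.I0
cycle 1: W0.I1
cycle 2: W0.I2
cycle 3: W1.I0
cycle 4: W1.I1
cycle 5: idle
cycle 6: idle
cycle 7: idle
cycle 8: W1.I2
cycle 9: W1.I3
cycle 10: W1.I4

Answer: 11 cycles, utilization 8/11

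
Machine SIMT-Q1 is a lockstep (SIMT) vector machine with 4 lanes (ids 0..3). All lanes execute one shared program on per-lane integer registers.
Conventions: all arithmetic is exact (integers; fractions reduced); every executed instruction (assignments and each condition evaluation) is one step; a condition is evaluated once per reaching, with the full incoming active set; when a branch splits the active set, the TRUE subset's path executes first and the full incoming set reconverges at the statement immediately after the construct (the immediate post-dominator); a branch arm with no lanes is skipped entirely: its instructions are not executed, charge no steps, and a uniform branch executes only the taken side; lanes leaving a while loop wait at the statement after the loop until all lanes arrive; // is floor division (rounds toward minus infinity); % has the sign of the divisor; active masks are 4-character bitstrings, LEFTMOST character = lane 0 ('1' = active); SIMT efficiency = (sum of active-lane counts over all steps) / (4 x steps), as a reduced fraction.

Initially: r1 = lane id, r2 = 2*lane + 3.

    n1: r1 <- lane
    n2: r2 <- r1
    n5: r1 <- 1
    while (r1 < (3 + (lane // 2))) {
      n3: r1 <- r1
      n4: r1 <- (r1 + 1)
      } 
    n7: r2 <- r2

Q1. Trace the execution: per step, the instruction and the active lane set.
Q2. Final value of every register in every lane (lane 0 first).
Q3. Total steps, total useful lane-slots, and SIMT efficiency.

step 0: r1 <- lane                   1111
step 1: r2 <- r1                     1111
step 2: r1 <- 1                      1111
step 3: eval (r1 < (3 + (lane // 2))) 1111
step 4: r1 <- r1                     1111
step 5: r1 <- (r1 + 1)               1111
step 6: eval (r1 < (3 + (lane // 2))) 1111
step 7: r1 <- r1                     1111
step 8: r1 <- (r1 + 1)               1111
step 9: eval (r1 < (3 + (lane // 2))) 1111
step 10: r1 <- r1                     0011
step 11: r1 <- (r1 + 1)               0011
step 12: eval (r1 < (3 + (lane // 2))) 0011
step 13: r2 <- r2                     1111

Answer: 14 steps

r1: 3,3,4,4
r2: 0,1,2,3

steps = 14; useful = 50; efficiency = 50/56 = 25/28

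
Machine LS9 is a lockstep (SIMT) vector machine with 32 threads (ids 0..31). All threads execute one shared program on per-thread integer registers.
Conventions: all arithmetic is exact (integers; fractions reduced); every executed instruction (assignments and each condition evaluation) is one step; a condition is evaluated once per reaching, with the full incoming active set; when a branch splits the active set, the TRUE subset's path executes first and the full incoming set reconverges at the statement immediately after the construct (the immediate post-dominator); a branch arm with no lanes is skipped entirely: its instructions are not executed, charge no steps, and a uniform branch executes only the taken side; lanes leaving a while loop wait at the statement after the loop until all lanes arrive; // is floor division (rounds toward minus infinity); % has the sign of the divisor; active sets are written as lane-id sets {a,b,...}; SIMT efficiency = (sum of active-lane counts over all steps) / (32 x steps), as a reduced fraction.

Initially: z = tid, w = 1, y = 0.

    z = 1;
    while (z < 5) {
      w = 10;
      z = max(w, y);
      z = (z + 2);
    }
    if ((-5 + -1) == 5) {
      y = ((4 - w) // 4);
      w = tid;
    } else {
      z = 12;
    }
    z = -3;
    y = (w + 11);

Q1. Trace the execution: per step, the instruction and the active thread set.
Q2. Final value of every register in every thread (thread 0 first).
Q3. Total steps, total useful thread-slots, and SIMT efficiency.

step 0: z <- 1                       {0,1,2,3,4,5,6,7,8,9,10,11,12,13,14,15,16,17,18,19,20,21,22,23,24,25,26,27,28,29,30,31}
step 1: eval (z < 5)                 {0,1,2,3,4,5,6,7,8,9,10,11,12,13,14,15,16,17,18,19,20,21,22,23,24,25,26,27,28,29,30,31}
step 2: w <- 10                      {0,1,2,3,4,5,6,7,8,9,10,11,12,13,14,15,16,17,18,19,20,21,22,23,24,25,26,27,28,29,30,31}
step 3: z <- max(w, y)               {0,1,2,3,4,5,6,7,8,9,10,11,12,13,14,15,16,17,18,19,20,21,22,23,24,25,26,27,28,29,30,31}
step 4: z <- (z + 2)                 {0,1,2,3,4,5,6,7,8,9,10,11,12,13,14,15,16,17,18,19,20,21,22,23,24,25,26,27,28,29,30,31}
step 5: eval (z < 5)                 {0,1,2,3,4,5,6,7,8,9,10,11,12,13,14,15,16,17,18,19,20,21,22,23,24,25,26,27,28,29,30,31}
step 6: eval ((-5 + -1) == 5)        {0,1,2,3,4,5,6,7,8,9,10,11,12,13,14,15,16,17,18,19,20,21,22,23,24,25,26,27,28,29,30,31}
step 7: z <- 12                      {0,1,2,3,4,5,6,7,8,9,10,11,12,13,14,15,16,17,18,19,20,21,22,23,24,25,26,27,28,29,30,31}
step 8: z <- -3                      {0,1,2,3,4,5,6,7,8,9,10,11,12,13,14,15,16,17,18,19,20,21,22,23,24,25,26,27,28,29,30,31}
step 9: y <- (w + 11)                {0,1,2,3,4,5,6,7,8,9,10,11,12,13,14,15,16,17,18,19,20,21,22,23,24,25,26,27,28,29,30,31}

Answer: 10 steps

z: -3,-3,-3,-3,-3,-3,-3,-3,-3,-3,-3,-3,-3,-3,-3,-3,-3,-3,-3,-3,-3,-3,-3,-3,-3,-3,-3,-3,-3,-3,-3,-3
w: 10,10,10,10,10,10,10,10,10,10,10,10,10,10,10,10,10,10,10,10,10,10,10,10,10,10,10,10,10,10,10,10
y: 21,21,21,21,21,21,21,21,21,21,21,21,21,21,21,21,21,21,21,21,21,21,21,21,21,21,21,21,21,21,21,21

steps = 10; useful = 320; efficiency = 320/320 = 1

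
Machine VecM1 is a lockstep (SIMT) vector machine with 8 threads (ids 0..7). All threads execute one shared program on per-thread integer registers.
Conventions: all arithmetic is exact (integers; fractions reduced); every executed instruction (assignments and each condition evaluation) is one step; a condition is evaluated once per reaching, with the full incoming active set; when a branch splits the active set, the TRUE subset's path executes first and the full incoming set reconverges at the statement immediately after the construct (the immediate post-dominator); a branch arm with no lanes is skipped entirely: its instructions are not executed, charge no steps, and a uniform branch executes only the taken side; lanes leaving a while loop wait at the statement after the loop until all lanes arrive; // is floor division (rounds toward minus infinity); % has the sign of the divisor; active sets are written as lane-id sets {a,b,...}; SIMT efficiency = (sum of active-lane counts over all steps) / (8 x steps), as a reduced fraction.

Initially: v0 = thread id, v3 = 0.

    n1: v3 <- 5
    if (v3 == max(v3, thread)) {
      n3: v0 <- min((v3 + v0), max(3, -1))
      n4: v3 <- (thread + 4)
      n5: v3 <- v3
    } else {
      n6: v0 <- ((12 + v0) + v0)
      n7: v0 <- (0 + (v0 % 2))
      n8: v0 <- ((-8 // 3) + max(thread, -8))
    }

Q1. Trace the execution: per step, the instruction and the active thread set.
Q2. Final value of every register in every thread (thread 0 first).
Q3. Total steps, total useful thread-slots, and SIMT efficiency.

step 0: v3 <- 5                      {0,1,2,3,4,5,6,7}
step 1: eval (v3 == max(v3, thread)) {0,1,2,3,4,5,6,7}
step 2: v0 <- min((v3 + v0), max(3, -1)) {0,1,2,3,4,5}
step 3: v3 <- (thread + 4)           {0,1,2,3,4,5}
step 4: v3 <- v3                     {0,1,2,3,4,5}
step 5: v0 <- ((12 + v0) + v0)       {6,7}
step 6: v0 <- (0 + (v0 % 2))         {6,7}
step 7: v0 <- ((-8 // 3) + max(thread, -8)) {6,7}

Answer: 8 steps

v0: 3,3,3,3,3,3,3,4
v3: 4,5,6,7,8,9,5,5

steps = 8; useful = 40; efficiency = 40/64 = 5/8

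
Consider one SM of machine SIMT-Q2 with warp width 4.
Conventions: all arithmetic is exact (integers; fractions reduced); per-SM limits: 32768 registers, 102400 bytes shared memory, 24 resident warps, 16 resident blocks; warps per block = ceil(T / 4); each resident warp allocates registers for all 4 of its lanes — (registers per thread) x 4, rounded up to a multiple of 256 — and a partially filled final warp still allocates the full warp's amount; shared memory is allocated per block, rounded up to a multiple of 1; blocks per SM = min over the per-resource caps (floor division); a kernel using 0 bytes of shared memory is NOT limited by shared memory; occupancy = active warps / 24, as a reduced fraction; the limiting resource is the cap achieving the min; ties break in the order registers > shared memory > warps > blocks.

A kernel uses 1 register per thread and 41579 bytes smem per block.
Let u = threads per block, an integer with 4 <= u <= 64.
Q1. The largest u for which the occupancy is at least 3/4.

Answer: u = 48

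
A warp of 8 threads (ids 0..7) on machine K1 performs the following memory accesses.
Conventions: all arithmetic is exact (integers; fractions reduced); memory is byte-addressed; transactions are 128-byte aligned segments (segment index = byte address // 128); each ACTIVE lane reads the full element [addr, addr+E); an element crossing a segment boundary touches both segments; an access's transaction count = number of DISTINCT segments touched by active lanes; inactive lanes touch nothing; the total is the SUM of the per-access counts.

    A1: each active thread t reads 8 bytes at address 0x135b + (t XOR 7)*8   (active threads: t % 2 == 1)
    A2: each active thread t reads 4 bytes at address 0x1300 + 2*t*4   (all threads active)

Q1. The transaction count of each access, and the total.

A1: 2 transactions
A2: 1 transaction

Answer: 2,1; total 3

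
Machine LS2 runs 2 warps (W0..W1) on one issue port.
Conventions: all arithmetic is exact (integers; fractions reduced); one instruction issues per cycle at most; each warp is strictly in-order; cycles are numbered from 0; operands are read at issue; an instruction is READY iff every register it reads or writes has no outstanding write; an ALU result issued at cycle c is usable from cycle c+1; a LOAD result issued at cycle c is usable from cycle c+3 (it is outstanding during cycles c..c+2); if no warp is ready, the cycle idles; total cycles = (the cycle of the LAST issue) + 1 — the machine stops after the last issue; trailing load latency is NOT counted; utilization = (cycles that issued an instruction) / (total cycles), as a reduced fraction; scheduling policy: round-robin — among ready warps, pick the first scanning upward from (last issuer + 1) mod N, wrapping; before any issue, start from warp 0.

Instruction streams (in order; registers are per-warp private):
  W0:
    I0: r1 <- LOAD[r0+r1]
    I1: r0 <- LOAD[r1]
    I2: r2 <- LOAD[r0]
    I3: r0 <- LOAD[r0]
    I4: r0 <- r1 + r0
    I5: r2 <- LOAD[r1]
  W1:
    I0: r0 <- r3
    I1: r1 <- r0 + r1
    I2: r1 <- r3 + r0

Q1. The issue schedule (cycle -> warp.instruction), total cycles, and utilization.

cycle 0: W0.I0
cycle 1: W1.I0
cycle 2: W1.I1
cycle 3: W0.I1
cycle 4: W1.I2
cycle 5: idle
cycle 6: W0.I2
cycle 7: W0.I3
cycle 8: idle
cycle 9: idle
cycle 10: W0.I4
cycle 11: W0.I5

Answer: 12 cycles, utilization 3/4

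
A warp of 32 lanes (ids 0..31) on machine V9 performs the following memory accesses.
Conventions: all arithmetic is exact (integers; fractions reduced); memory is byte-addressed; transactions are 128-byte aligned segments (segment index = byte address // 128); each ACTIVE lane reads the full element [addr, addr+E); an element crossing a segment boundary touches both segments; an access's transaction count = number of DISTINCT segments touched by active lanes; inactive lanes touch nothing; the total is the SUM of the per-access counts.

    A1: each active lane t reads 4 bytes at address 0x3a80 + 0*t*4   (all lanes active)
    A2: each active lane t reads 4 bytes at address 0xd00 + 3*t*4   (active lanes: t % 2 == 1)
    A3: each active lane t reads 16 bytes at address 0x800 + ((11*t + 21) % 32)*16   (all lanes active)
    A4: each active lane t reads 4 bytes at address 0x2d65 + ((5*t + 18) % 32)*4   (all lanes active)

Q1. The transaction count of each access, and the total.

A1: 1 transaction
A2: 3 transactions
A3: 4 transactions
A4: 2 transactions

Answer: 1,3,4,2; total 10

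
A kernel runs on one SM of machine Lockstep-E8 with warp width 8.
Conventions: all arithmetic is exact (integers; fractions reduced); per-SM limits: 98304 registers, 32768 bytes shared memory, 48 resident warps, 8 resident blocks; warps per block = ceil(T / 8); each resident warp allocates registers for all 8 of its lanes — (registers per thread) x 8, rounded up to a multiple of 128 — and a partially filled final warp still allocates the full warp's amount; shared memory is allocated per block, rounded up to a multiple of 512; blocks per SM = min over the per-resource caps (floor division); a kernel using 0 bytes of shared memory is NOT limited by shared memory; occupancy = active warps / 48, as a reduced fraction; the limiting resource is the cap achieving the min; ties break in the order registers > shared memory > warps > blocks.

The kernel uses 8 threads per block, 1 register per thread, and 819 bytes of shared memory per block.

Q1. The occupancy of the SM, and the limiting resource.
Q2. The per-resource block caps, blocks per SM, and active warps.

Answer: occupancy 1/6, limited by blocks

registers: 768 blocks
shared memory: 32 blocks
warps: 48 blocks
blocks: 8 blocks

Answer: 8 blocks, 8 active warps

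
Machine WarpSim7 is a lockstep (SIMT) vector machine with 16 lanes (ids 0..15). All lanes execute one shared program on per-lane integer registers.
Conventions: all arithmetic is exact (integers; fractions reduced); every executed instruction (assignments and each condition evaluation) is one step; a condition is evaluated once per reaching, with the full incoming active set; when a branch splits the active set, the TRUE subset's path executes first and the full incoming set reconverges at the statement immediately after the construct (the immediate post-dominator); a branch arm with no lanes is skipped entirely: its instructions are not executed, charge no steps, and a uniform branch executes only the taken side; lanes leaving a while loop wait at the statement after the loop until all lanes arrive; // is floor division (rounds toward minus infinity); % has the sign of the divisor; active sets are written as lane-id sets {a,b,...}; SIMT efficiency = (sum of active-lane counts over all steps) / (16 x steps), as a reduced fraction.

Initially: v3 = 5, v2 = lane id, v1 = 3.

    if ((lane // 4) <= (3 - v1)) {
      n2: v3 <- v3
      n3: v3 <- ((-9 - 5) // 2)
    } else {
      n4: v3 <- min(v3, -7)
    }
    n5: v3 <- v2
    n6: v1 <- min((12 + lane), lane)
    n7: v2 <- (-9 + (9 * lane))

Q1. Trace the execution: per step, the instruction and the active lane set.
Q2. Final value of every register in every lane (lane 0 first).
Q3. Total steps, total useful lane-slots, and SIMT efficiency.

step 0: eval ((lane // 4) <= (3 - v1)) {0,1,2,3,4,5,6,7,8,9,10,11,12,13,14,15}
step 1: v3 <- v3                     {0,1,2,3}
step 2: v3 <- ((-9 - 5) // 2)        {0,1,2,3}
step 3: v3 <- min(v3, -7)            {4,5,6,7,8,9,10,11,12,13,14,15}
step 4: v3 <- v2                     {0,1,2,3,4,5,6,7,8,9,10,11,12,13,14,15}
step 5: v1 <- min((12 + lane), lane) {0,1,2,3,4,5,6,7,8,9,10,11,12,13,14,15}
step 6: v2 <- (-9 + (9 * lane))      {0,1,2,3,4,5,6,7,8,9,10,11,12,13,14,15}

Answer: 7 steps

v3: 0,1,2,3,4,5,6,7,8,9,10,11,12,13,14,15
v2: -9,0,9,18,27,36,45,54,63,72,81,90,99,108,117,126
v1: 0,1,2,3,4,5,6,7,8,9,10,11,12,13,14,15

steps = 7; useful = 84; efficiency = 84/112 = 3/4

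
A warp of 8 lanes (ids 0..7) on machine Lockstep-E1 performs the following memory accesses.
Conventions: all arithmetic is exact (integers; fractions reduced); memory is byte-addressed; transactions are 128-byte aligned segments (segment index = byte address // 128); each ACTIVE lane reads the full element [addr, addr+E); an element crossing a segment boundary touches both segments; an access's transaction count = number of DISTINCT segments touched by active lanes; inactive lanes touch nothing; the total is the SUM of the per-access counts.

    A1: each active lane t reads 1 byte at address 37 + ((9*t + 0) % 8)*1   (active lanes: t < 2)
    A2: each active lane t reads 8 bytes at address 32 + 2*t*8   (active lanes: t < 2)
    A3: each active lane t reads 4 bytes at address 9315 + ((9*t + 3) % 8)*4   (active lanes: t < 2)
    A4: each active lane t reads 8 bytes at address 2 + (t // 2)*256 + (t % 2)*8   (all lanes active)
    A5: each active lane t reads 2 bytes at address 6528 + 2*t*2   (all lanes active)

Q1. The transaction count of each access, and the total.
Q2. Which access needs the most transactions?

A1: 1 transaction
A2: 1 transaction
A3: 1 transaction
A4: 4 transactions
A5: 1 transaction

Answer: 1,1,1,4,1; total 8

Answer: A4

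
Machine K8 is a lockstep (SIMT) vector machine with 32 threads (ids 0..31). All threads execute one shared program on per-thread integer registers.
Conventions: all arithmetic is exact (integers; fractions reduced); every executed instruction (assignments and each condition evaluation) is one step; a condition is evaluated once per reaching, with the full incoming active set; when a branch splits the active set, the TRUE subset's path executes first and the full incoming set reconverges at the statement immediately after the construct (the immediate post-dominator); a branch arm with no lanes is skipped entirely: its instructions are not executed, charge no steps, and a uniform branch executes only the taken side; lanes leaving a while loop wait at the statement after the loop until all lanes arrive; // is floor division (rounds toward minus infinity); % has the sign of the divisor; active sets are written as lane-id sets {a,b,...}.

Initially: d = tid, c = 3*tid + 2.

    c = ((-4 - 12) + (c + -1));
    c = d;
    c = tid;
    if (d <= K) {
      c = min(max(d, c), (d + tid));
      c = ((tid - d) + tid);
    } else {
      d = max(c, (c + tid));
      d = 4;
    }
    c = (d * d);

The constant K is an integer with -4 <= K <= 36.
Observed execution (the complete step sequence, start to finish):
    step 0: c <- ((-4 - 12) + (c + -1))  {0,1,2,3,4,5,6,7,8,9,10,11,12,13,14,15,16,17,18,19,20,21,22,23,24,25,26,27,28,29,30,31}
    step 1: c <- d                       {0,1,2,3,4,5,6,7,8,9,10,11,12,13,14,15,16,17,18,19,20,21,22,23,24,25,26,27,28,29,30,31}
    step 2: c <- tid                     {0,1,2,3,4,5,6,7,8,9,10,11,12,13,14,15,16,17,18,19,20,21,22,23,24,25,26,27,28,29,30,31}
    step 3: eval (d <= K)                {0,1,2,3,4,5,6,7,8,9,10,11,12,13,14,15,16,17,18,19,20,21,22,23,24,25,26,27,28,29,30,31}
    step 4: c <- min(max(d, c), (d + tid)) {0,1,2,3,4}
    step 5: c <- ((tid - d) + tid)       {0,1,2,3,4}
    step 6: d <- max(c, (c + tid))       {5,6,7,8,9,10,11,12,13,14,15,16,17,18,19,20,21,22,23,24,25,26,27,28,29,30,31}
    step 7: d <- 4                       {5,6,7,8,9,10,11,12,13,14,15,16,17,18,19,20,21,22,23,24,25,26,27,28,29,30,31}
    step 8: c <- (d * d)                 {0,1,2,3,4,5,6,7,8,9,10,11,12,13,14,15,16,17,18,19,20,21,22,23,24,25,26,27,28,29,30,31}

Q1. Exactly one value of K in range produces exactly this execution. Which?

Answer: K = 4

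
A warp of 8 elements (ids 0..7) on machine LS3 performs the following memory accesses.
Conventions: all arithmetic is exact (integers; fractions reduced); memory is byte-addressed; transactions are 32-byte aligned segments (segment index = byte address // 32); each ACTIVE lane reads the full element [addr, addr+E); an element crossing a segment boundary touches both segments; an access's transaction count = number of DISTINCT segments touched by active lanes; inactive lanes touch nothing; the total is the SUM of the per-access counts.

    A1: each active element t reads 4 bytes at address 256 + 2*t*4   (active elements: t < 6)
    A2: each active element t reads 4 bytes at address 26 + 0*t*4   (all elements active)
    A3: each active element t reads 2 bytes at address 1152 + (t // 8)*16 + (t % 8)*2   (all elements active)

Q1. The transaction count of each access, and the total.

A1: 2 transactions
A2: 1 transaction
A3: 1 transaction

Answer: 2,1,1; total 4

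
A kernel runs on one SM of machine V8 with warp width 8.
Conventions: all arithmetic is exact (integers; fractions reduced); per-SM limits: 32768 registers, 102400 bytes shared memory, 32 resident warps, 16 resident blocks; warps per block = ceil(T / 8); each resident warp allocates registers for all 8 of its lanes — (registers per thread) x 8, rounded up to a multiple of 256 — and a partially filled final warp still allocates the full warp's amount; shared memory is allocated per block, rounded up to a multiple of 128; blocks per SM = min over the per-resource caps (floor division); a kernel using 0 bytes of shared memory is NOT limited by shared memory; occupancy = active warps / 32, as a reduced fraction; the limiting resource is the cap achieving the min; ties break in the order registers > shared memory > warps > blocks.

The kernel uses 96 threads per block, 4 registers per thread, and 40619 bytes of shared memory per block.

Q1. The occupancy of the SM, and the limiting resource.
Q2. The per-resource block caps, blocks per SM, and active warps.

Answer: occupancy 3/4, limited by shared memory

registers: 10 blocks
shared memory: 2 blocks
warps: 2 blocks
blocks: 16 blocks

Answer: 2 blocks, 24 active warps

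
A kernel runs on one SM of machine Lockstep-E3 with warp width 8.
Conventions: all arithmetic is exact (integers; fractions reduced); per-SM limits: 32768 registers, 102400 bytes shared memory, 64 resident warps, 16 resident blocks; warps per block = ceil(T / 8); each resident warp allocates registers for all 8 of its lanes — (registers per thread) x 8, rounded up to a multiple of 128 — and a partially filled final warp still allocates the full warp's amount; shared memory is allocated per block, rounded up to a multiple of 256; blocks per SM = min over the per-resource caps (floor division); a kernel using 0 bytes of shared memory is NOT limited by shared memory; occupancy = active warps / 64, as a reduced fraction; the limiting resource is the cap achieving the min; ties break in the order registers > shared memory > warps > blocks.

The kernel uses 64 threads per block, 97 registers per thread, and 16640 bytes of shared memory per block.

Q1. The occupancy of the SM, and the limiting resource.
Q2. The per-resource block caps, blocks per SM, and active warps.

Answer: occupancy 1/2, limited by registers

registers: 4 blocks
shared memory: 6 blocks
warps: 8 blocks
blocks: 16 blocks

Answer: 4 blocks, 32 active warps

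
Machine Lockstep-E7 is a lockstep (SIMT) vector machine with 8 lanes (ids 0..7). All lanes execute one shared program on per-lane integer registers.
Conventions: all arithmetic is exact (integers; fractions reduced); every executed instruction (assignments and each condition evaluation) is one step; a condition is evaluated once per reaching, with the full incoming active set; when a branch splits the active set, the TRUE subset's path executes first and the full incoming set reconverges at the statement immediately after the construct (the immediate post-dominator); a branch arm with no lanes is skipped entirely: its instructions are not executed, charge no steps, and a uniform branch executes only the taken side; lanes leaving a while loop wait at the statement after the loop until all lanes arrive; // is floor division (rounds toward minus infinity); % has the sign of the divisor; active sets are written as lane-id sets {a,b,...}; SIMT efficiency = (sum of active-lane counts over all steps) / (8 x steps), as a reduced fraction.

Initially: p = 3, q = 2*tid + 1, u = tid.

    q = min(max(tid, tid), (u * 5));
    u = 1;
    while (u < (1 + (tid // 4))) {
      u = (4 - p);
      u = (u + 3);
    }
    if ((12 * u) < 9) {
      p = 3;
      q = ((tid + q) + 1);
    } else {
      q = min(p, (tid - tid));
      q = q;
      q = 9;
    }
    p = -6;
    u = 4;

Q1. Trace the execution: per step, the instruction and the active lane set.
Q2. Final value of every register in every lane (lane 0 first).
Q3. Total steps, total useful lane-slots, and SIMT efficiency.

step 0: q <- min(max(tid, tid), (u * 5)) {0,1,2,3,4,5,6,7}
step 1: u <- 1                       {0,1,2,3,4,5,6,7}
step 2: eval (u < (1 + (tid // 4)))  {0,1,2,3,4,5,6,7}
step 3: u <- (4 - p)                 {4,5,6,7}
step 4: u <- (u + 3)                 {4,5,6,7}
step 5: eval (u < (1 + (tid // 4)))  {4,5,6,7}
step 6: eval ((12 * u) < 9)          {0,1,2,3,4,5,6,7}
step 7: q <- min(p, (tid - tid))     {0,1,2,3,4,5,6,7}
step 8: q <- q                       {0,1,2,3,4,5,6,7}
step 9: q <- 9                       {0,1,2,3,4,5,6,7}
step 10: p <- -6                      {0,1,2,3,4,5,6,7}
step 11: u <- 4                       {0,1,2,3,4,5,6,7}

Answer: 12 steps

p: -6,-6,-6,-6,-6,-6,-6,-6
q: 9,9,9,9,9,9,9,9
u: 4,4,4,4,4,4,4,4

steps = 12; useful = 84; efficiency = 84/96 = 7/8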